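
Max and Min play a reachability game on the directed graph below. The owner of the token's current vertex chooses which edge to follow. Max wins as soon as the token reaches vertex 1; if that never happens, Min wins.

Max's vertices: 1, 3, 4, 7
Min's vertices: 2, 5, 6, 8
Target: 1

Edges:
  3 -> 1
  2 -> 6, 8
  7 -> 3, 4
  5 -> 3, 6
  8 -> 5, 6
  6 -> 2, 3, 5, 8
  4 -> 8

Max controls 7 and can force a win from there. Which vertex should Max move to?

3

A0 = {1}
A1: add {3} — 3 (Max) has 3→1.
A2: add {7} — 7 (Max) has 7→3.
A3 = A2; e.g. 2 (Min) can still go to 6. Fixed point.
From 7, successor 3 is in the attractor (rank 1); the other successor 4 is not.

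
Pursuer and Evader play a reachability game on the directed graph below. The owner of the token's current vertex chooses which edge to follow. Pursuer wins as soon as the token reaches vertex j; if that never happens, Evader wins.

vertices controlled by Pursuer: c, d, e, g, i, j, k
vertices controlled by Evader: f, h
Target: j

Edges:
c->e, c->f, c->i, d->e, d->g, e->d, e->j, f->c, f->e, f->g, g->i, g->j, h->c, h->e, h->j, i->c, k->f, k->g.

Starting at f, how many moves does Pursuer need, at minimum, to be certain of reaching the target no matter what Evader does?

3

A0 = {j}
A1: add {e, g} — e (Pursuer) has e→j; g (Pursuer) has g→j.
A2: add {c, d, k} — c (Pursuer) has c→e; d (Pursuer) has d→e; k (Pursuer) has k→g.
A3: add {f, h, i} — f (Evader): all of {c, e, g} already in; h (Evader): all of {c, e, j} already in; i (Pursuer) has i→c.
A3 = all vertices. Fixed point.
f enters the attractor at level 3, so Pursuer can force the target in 3 moves from there.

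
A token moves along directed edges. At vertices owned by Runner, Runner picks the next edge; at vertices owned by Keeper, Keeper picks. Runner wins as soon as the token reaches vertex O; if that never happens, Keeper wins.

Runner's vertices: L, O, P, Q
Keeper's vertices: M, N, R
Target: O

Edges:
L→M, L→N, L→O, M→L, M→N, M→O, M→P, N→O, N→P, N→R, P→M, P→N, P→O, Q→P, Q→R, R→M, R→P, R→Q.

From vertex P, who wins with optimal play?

Runner

A0 = {O}
A1: add {L, P} — L (Runner) has L→O; P (Runner) has P→O.
P ∈ A1, so Runner can force the target.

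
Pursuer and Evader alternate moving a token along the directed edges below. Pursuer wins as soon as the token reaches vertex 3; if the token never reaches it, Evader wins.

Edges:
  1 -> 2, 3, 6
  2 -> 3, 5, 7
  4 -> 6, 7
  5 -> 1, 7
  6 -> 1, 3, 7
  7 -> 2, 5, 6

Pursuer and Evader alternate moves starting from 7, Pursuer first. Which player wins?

Evader

Track states (vertex, player-to-move).
A0 = {(3,Pursuer), (3,Evader)}
A1: add {(1,Pursuer), (2,Pursuer), (6,Pursuer)}.
A2: add {(1,Evader)}.
A3: add {(5,Pursuer)}.
A4: add {(7,Evader)}.
A5: add {(4,Pursuer)}.
A6 = A5; e.g. (2,Evader) stays out. (7,Pursuer) never enters ⇒ Evader avoids the target.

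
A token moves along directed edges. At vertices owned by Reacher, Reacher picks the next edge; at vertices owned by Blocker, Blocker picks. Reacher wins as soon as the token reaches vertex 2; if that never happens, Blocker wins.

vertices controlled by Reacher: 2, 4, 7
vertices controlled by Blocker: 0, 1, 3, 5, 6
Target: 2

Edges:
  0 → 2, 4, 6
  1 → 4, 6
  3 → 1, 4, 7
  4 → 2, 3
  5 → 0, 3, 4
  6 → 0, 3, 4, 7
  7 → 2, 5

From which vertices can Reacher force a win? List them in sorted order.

A0 = {2}
A1: add {4, 7} — 4 (Reacher) has 4→2; 7 (Reacher) has 7→2.
A2 = A1; e.g. 0 (Blocker) can still go to 6. Fixed point.
Reacher's winning region = {2, 4, 7}.

2, 4, 7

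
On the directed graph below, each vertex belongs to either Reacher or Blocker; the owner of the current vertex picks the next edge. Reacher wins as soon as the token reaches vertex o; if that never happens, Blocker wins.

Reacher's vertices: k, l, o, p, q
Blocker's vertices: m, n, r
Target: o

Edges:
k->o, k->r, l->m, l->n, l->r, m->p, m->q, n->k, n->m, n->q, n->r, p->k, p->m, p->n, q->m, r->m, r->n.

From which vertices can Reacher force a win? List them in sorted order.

A0 = {o}
A1: add {k} — k (Reacher) has k→o.
A2: add {p} — p (Reacher) has p→k.
A3 = A2; e.g. l (Reacher) has no edge into A2. Fixed point.
Reacher's winning region = {k, o, p}.

k, o, p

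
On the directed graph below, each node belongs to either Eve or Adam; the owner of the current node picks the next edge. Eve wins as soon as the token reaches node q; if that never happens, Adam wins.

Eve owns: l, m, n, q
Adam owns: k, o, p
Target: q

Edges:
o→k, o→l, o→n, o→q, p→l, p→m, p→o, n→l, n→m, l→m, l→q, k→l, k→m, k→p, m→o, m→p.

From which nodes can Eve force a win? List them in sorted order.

l, n, q

A0 = {q}
A1: add {l} — l (Eve) has l→q.
A2: add {n} — n (Eve) has n→l.
A3 = A2; e.g. k (Adam) can still go to m. Fixed point.
Eve's winning region = {l, n, q}.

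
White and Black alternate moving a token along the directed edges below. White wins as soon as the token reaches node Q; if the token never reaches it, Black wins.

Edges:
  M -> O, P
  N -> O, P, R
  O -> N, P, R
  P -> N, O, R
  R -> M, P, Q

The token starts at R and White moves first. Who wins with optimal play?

White

Track states (vertex, player-to-move).
A0 = {(Q,White), (Q,Black)}
A1: add {(R,White)}.
(R,White) ∈ A1 ⇒ White forces the target.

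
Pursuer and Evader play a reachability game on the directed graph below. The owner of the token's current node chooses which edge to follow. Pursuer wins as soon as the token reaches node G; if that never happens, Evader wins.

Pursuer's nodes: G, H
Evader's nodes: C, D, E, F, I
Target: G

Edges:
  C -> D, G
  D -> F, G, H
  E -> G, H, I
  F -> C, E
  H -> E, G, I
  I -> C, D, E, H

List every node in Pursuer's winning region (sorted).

A0 = {G}
A1: add {H} — H (Pursuer) has H→G.
A2 = A1; e.g. C (Evader) can still go to D. Fixed point.
Pursuer's winning region = {G, H}.

G, H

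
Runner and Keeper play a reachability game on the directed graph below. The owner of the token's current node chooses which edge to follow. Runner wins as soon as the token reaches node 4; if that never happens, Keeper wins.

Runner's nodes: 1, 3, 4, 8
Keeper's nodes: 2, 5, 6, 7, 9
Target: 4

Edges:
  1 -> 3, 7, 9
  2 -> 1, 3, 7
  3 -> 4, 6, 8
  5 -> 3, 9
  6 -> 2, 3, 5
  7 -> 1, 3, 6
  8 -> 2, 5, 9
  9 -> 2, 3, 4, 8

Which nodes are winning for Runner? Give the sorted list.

1, 3, 4

A0 = {4}
A1: add {3} — 3 (Runner) has 3→4.
A2: add {1} — 1 (Runner) has 1→3.
A3 = A2; e.g. 2 (Keeper) can still go to 7. Fixed point.
Runner's winning region = {1, 3, 4}.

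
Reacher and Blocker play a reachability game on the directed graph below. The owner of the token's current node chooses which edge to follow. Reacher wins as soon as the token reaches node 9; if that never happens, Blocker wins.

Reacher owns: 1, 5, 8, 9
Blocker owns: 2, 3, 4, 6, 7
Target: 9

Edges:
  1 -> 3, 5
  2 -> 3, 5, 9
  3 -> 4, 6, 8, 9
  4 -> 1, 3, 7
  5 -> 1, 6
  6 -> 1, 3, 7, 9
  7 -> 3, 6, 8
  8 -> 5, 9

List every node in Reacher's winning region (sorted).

A0 = {9}
A1: add {8} — 8 (Reacher) has 8→9.
A2 = A1; e.g. 1 (Reacher) has no edge into A1. Fixed point.
Reacher's winning region = {8, 9}.

8, 9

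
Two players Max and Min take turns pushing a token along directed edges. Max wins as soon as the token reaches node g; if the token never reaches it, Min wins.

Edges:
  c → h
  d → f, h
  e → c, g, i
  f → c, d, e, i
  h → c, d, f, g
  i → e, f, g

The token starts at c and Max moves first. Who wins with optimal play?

Min

Track states (vertex, player-to-move).
A0 = {(g,Max), (g,Min)}
A1: add {(e,Max), (h,Max), (i,Max)}.
A2: add {(c,Min)}.
A3: add {(f,Max)}.
A4: add {(d,Min), (i,Min)}.
A5 = A4; e.g. (c,Max) stays out. (c,Max) never enters ⇒ Min avoids the target.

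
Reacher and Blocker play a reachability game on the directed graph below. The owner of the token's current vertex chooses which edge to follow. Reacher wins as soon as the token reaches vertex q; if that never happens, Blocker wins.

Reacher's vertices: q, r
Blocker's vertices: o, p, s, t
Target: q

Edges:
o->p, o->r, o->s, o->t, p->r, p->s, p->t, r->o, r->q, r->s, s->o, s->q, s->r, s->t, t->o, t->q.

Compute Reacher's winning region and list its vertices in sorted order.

q, r

A0 = {q}
A1: add {r} — r (Reacher) has r→q.
A2 = A1; e.g. o (Blocker) can still go to p. Fixed point.
Reacher's winning region = {q, r}.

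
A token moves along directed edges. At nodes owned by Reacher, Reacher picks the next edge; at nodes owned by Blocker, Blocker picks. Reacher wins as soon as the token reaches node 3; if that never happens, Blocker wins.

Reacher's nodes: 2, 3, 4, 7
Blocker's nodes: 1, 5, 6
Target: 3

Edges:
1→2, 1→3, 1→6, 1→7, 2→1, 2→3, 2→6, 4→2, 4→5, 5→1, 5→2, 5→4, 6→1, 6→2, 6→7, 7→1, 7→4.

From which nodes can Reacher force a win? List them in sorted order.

2, 3, 4, 7

A0 = {3}
A1: add {2} — 2 (Reacher) has 2→3.
A2: add {4} — 4 (Reacher) has 4→2.
A3: add {7} — 7 (Reacher) has 7→4.
A4 = A3; e.g. 1 (Blocker) can still go to 6. Fixed point.
Reacher's winning region = {2, 3, 4, 7}.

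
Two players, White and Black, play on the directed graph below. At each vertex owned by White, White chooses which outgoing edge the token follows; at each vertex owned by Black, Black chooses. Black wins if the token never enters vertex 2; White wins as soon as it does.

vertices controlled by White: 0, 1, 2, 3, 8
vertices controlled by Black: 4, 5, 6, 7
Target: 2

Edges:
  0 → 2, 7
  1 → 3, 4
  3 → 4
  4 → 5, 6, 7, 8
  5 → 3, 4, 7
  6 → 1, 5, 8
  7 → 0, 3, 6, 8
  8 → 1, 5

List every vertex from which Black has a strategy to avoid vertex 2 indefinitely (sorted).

1, 3, 4, 5, 6, 7, 8

A0 = {2}
A1: add {0} — 0 (White) has 0→2.
A2 = A1; e.g. 1 (White) has no edge into A1. Fixed point.
White's attractor = {0, 2}; Black avoids the target exactly from the complement.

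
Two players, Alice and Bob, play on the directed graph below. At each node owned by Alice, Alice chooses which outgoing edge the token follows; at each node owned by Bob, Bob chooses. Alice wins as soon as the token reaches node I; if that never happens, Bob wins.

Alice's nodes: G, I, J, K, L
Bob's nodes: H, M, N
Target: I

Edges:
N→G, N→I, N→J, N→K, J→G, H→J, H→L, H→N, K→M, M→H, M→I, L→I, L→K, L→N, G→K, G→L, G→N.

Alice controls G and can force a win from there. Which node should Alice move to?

A0 = {I}
A1: add {L} — L (Alice) has L→I.
A2: add {G} — G (Alice) has G→L.
A3: add {J} — J (Alice) has J→G.
A4 = A3; e.g. H (Bob) can still go to N. Fixed point.
From G, successor L is in the attractor (rank 1); the other successors K, N are not.

L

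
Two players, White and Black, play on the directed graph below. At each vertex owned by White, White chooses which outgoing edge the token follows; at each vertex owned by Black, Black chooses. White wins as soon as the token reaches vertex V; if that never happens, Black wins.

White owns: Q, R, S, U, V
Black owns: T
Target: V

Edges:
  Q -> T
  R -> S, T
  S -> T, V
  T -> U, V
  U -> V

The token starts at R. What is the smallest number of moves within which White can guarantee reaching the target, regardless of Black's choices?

A0 = {V}
A1: add {S, U} — S (White) has S→V; U (White) has U→V.
A2: add {R, T} — R (White) has R→S; T (Black): all of {U, V} already in.
R enters the attractor at level 2, so White can force the target in 2 moves from there.

2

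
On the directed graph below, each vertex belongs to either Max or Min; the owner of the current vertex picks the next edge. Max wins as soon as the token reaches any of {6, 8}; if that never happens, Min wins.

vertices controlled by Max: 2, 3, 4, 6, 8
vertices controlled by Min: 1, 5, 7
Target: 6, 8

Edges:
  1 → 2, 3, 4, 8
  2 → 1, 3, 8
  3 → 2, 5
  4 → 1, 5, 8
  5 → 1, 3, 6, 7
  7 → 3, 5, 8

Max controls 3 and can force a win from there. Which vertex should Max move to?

A0 = {6, 8}
A1: add {2, 4} — 2 (Max) has 2→8; 4 (Max) has 4→8.
A2: add {3} — 3 (Max) has 3→2.
A3: add {1} — 1 (Min): all of {2, 3, 4, 8} already in.
A4 = A3; e.g. 5 (Min) can still go to 7. Fixed point.
From 3, successor 2 is in the attractor (rank 1); the other successor 5 is not.

2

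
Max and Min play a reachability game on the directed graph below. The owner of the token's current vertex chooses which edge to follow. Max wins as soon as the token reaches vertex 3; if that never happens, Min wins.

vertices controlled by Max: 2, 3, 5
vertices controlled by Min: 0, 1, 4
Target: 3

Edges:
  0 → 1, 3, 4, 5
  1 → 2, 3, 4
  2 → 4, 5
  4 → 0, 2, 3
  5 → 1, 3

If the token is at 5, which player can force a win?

Max

A0 = {3}
A1: add {5} — 5 (Max) has 5→3.
5 ∈ A1, so Max can force the target.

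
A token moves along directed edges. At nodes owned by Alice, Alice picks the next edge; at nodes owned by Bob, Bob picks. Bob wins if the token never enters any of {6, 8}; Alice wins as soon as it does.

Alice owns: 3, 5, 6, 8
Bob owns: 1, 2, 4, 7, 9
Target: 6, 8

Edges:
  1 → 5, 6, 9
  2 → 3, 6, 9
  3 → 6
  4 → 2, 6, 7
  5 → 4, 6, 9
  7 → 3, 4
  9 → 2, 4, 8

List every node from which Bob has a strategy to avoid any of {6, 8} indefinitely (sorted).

A0 = {6, 8}
A1: add {3, 5} — 3 (Alice) has 3→6; 5 (Alice) has 5→6.
A2 = A1; e.g. 1 (Bob) can still go to 9. Fixed point.
Alice's attractor = {3, 5, 6, 8}; Bob avoids the target exactly from the complement.

1, 2, 4, 7, 9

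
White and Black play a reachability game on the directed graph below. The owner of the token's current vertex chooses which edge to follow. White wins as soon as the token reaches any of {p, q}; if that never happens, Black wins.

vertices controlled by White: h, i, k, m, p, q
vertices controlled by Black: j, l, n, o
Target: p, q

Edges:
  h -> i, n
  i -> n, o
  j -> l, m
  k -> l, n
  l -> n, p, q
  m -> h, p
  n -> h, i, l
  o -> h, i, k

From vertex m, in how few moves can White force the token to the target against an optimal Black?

1

A0 = {p, q}
A1: add {m} — m (White) has m→p.
A2 = A1; e.g. h (White) has no edge into A1. Fixed point.
m enters the attractor at level 1, so White can force the target in 1 move from there.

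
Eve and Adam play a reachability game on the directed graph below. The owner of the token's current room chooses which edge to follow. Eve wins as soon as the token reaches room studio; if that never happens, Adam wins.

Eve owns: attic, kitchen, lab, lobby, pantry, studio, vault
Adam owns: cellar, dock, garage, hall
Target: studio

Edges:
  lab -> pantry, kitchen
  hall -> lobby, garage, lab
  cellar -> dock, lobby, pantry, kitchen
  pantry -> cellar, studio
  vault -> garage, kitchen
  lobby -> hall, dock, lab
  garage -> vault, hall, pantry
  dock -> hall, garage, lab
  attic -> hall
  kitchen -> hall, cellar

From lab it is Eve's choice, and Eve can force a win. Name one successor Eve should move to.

pantry

A0 = {studio}
A1: add {pantry} — pantry (Eve) has pantry→studio.
A2: add {lab} — lab (Eve) has lab→pantry.
A3: add {lobby} — lobby (Eve) has lobby→lab.
A4 = A3; e.g. vault (Eve) has no edge into A3. Fixed point.
From lab, successor pantry is in the attractor (rank 1); the other successor kitchen is not.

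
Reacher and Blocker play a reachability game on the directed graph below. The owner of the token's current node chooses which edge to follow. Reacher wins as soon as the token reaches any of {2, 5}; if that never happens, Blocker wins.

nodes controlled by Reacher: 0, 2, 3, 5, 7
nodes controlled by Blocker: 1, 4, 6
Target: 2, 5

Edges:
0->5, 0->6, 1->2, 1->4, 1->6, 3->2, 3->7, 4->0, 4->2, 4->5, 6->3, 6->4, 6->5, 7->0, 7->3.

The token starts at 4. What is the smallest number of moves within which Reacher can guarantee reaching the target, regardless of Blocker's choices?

2

A0 = {2, 5}
A1: add {0, 3} — 0 (Reacher) has 0→5; 3 (Reacher) has 3→2.
A2: add {4, 7} — 4 (Blocker): all of {0, 2, 5} already in; 7 (Reacher) has 7→0.
4 enters the attractor at level 2, so Reacher can force the target in 2 moves from there.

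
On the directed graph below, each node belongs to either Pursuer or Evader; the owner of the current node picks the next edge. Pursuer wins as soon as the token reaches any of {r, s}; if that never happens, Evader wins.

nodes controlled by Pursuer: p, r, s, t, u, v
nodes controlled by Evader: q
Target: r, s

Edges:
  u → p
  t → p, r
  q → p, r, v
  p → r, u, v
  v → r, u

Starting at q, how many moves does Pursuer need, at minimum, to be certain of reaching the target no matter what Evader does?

A0 = {r, s}
A1: add {p, t, v} — p (Pursuer) has p→r; t (Pursuer) has t→r; v (Pursuer) has v→r.
A2: add {q, u} — q (Evader): all of {p, r, v} already in; u (Pursuer) has u→p.
A2 = all vertices. Fixed point.
q enters the attractor at level 2, so Pursuer can force the target in 2 moves from there.

2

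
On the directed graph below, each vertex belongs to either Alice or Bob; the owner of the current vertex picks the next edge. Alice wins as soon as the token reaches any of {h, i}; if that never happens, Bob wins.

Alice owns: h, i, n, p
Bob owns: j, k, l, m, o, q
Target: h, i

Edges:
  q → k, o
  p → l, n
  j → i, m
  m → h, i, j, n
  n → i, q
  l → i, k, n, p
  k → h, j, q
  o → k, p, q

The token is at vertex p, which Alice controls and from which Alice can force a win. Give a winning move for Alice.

n

A0 = {h, i}
A1: add {n} — n (Alice) has n→i.
A2: add {p} — p (Alice) has p→n.
A3 = A2; e.g. j (Bob) can still go to m. Fixed point.
From p, successor n is in the attractor (rank 1); the other successor l is not.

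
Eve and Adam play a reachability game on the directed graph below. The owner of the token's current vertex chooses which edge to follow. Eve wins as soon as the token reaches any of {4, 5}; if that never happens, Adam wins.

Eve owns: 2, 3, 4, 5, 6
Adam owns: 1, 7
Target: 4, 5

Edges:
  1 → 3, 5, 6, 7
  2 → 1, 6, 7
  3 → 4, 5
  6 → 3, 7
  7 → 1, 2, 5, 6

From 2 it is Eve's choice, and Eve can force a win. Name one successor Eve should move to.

6

A0 = {4, 5}
A1: add {3} — 3 (Eve) has 3→4.
A2: add {6} — 6 (Eve) has 6→3.
A3: add {2} — 2 (Eve) has 2→6.
A4 = A3; e.g. 1 (Adam) can still go to 7. Fixed point.
From 2, successor 6 is in the attractor (rank 2); the other successors 1, 7 are not.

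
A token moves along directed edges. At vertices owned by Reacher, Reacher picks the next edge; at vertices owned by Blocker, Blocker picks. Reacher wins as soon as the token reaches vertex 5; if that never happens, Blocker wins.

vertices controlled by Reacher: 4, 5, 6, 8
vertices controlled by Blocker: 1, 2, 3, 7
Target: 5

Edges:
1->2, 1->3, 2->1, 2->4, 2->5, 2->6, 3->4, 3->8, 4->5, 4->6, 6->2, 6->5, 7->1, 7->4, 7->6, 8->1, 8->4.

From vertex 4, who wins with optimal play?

A0 = {5}
A1: add {4, 6} — 4 (Reacher) has 4→5; 6 (Reacher) has 6→5.
4 ∈ A1, so Reacher can force the target.

Reacher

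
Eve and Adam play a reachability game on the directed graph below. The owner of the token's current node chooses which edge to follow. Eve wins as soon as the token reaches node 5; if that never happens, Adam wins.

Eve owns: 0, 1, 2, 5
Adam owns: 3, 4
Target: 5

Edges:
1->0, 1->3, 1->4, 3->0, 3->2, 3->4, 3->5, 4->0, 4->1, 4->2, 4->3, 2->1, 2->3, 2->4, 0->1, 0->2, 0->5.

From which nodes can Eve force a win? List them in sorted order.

A0 = {5}
A1: add {0} — 0 (Eve) has 0→5.
A2: add {1} — 1 (Eve) has 1→0.
A3: add {2} — 2 (Eve) has 2→1.
A4 = A3; e.g. 3 (Adam) can still go to 4. Fixed point.
Eve's winning region = {0, 1, 2, 5}.

0, 1, 2, 5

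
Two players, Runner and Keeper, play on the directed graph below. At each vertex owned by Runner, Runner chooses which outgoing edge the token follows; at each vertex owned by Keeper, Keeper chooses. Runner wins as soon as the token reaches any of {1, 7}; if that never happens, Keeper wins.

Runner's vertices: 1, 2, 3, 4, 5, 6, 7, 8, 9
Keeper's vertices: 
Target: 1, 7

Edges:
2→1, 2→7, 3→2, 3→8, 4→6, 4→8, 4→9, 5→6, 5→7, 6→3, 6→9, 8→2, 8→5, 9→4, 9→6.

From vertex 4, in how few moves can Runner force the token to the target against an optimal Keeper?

A0 = {1, 7}
A1: add {2, 5} — 2 (Runner) has 2→1; 5 (Runner) has 5→7.
A2: add {3, 8} — 3 (Runner) has 3→2; 8 (Runner) has 8→2.
A3: add {4, 6} — 4 (Runner) has 4→8; 6 (Runner) has 6→3.
4 enters the attractor at level 3, so Runner can force the target in 3 moves from there.

3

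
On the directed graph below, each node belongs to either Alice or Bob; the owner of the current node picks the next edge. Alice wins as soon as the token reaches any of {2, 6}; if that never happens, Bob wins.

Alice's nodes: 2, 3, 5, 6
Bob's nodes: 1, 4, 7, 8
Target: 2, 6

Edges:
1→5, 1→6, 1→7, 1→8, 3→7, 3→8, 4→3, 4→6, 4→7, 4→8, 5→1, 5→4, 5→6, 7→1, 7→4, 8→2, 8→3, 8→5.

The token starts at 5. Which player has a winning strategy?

Alice

A0 = {2, 6}
A1: add {5} — 5 (Alice) has 5→6.
A2 = A1; e.g. 1 (Bob) can still go to 7. Fixed point.
5 ∈ A1, so Alice can force the target.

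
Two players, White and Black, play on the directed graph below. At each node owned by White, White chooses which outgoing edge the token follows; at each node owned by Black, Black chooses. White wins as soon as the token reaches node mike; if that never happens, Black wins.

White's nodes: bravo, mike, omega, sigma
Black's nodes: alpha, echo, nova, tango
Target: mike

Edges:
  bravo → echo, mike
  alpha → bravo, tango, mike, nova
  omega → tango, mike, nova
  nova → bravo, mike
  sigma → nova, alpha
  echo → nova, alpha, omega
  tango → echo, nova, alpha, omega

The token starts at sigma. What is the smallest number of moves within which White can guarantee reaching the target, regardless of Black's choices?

3

A0 = {mike}
A1: add {bravo, omega} — bravo (White) has bravo→mike; omega (White) has omega→mike.
A2: add {nova} — nova (Black): all of {bravo, mike} already in.
A3: add {sigma} — sigma (White) has sigma→nova.
A4 = A3; e.g. tango (Black) can still go to echo. Fixed point.
sigma enters the attractor at level 3, so White can force the target in 3 moves from there.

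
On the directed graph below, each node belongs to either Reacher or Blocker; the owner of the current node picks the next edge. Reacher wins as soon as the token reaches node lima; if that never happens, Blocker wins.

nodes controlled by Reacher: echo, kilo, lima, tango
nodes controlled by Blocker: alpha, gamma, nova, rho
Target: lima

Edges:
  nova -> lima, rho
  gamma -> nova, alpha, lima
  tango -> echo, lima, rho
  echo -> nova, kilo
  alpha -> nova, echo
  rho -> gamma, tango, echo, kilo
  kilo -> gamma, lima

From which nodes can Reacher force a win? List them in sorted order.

echo, kilo, lima, tango

A0 = {lima}
A1: add {kilo, tango} — tango (Reacher) has tango→lima; kilo (Reacher) has kilo→lima.
A2: add {echo} — echo (Reacher) has echo→kilo.
A3 = A2; e.g. nova (Blocker) can still go to rho. Fixed point.
Reacher's winning region = {echo, kilo, lima, tango}.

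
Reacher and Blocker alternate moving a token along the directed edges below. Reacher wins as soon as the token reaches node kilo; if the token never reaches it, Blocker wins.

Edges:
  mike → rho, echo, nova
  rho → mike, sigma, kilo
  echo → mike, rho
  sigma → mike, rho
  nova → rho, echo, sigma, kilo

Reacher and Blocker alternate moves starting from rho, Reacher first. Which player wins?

Reacher

Track states (vertex, player-to-move).
A0 = {(kilo,Reacher), (kilo,Blocker)}
A1: add {(rho,Reacher), (nova,Reacher)}.
(rho,Reacher) ∈ A1 ⇒ Reacher forces the target.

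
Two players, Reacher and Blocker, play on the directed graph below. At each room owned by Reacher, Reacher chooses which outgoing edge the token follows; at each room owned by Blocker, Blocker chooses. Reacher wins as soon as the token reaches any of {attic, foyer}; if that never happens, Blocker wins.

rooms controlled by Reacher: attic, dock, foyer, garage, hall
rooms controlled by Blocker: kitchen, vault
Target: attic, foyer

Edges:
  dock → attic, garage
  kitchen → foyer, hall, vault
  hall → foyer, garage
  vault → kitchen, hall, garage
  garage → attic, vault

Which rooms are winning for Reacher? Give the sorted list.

attic, dock, foyer, garage, hall

A0 = {attic, foyer}
A1: add {dock, garage, hall} — dock (Reacher) has dock→attic; hall (Reacher) has hall→foyer; garage (Reacher) has garage→attic.
A2 = A1; e.g. kitchen (Blocker) can still go to vault. Fixed point.
Reacher's winning region = {attic, dock, foyer, garage, hall}.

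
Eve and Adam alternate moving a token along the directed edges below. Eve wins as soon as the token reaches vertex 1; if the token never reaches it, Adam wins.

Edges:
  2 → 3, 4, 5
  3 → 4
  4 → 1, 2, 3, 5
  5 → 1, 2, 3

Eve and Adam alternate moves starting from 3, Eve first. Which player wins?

Adam

Track states (vertex, player-to-move).
A0 = {(1,Eve), (1,Adam)}
A1: add {(4,Eve), (5,Eve)}.
A2: add {(3,Adam)}.
A3: add {(2,Eve)}.
A4 = A3; e.g. (2,Adam) stays out. (3,Eve) never enters ⇒ Adam avoids the target.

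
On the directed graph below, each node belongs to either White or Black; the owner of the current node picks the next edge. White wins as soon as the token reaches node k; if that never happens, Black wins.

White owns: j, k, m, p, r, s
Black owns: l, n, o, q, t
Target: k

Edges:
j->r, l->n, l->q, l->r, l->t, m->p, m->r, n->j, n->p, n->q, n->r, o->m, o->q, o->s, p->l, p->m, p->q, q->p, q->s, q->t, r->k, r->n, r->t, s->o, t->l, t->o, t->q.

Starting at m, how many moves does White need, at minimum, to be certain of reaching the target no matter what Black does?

A0 = {k}
A1: add {r} — r (White) has r→k.
A2: add {j, m} — j (White) has j→r; m (White) has m→r.
m enters the attractor at level 2, so White can force the target in 2 moves from there.

2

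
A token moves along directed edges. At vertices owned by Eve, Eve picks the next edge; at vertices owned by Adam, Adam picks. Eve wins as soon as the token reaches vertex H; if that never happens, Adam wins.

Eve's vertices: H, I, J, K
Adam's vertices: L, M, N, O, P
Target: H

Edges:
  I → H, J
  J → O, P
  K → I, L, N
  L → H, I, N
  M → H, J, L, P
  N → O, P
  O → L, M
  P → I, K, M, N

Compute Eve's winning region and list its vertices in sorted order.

H, I, K

A0 = {H}
A1: add {I} — I (Eve) has I→H.
A2: add {K} — K (Eve) has K→I.
A3 = A2; e.g. J (Eve) has no edge into A2. Fixed point.
Eve's winning region = {H, I, K}.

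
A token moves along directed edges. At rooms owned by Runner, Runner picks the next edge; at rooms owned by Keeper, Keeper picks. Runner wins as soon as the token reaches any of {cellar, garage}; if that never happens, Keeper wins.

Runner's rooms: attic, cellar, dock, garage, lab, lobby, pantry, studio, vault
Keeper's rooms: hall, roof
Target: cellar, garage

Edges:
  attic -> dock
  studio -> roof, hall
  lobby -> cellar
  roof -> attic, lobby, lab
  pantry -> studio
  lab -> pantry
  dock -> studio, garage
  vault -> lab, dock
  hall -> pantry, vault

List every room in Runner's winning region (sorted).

A0 = {cellar, garage}
A1: add {dock, lobby} — lobby (Runner) has lobby→cellar; dock (Runner) has dock→garage.
A2: add {attic, vault} — attic (Runner) has attic→dock; vault (Runner) has vault→dock.
A3 = A2; e.g. studio (Runner) has no edge into A2. Fixed point.
Runner's winning region = {attic, cellar, dock, garage, lobby, vault}.

attic, cellar, dock, garage, lobby, vault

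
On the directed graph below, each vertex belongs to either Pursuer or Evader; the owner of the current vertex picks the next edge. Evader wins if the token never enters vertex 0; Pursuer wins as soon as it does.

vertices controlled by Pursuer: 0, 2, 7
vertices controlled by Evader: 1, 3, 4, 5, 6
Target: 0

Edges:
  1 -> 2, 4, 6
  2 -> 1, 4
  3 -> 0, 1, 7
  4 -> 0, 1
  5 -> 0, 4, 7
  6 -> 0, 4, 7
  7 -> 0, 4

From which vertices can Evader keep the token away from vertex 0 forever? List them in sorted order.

1, 2, 3, 4, 5, 6

A0 = {0}
A1: add {7} — 7 (Pursuer) has 7→0.
A2 = A1; e.g. 1 (Evader) can still go to 2. Fixed point.
Pursuer's attractor = {0, 7}; Evader avoids the target exactly from the complement.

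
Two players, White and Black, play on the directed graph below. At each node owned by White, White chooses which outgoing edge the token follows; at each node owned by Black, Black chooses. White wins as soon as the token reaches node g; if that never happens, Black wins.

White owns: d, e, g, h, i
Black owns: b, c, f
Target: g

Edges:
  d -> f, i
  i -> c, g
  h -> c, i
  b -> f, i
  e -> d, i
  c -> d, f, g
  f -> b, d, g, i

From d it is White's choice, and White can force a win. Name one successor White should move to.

A0 = {g}
A1: add {i} — i (White) has i→g.
A2: add {d, e, h} — d (White) has d→i; e (White) has e→i; h (White) has h→i.
A3 = A2; e.g. b (Black) can still go to f. Fixed point.
From d, successor i is in the attractor (rank 1); the other successor f is not.

i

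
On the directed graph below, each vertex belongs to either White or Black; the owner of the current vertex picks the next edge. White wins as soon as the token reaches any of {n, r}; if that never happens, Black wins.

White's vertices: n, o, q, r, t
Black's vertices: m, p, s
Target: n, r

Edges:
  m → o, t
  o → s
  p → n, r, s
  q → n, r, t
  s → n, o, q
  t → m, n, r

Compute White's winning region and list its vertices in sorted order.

A0 = {n, r}
A1: add {q, t} — q (White) has q→n; t (White) has t→n.
A2 = A1; e.g. m (Black) can still go to o. Fixed point.
White's winning region = {n, q, r, t}.

n, q, r, t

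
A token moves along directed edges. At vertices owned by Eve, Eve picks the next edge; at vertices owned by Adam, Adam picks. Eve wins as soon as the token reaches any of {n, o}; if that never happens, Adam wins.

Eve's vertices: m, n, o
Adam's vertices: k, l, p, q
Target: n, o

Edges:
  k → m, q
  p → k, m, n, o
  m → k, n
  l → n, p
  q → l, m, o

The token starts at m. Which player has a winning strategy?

Eve

A0 = {n, o}
A1: add {m} — m (Eve) has m→n.
A2 = A1; e.g. k (Adam) can still go to q. Fixed point.
m ∈ A1, so Eve can force the target.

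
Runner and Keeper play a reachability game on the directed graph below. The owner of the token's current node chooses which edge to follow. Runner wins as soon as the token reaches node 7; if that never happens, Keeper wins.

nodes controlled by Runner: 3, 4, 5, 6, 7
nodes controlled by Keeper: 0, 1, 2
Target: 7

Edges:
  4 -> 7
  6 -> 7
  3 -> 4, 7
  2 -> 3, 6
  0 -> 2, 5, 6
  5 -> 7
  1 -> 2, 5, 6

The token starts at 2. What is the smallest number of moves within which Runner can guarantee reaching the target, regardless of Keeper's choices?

2

A0 = {7}
A1: add {3, 4, 5, 6} — 3 (Runner) has 3→7; 4 (Runner) has 4→7; 5 (Runner) has 5→7; 6 (Runner) has 6→7.
A2: add {2} — 2 (Keeper): all of {3, 6} already in.
2 enters the attractor at level 2, so Runner can force the target in 2 moves from there.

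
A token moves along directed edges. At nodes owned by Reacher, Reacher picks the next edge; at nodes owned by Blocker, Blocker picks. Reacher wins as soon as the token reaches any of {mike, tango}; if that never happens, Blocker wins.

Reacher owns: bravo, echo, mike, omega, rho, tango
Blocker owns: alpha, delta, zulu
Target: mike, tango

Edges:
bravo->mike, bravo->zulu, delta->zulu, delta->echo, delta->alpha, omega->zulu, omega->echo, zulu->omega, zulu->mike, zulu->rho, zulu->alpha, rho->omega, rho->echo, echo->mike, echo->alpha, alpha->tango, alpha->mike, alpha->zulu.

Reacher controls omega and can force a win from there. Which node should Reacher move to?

A0 = {mike, tango}
A1: add {bravo, echo} — bravo (Reacher) has bravo→mike; echo (Reacher) has echo→mike.
A2: add {omega, rho} — omega (Reacher) has omega→echo; rho (Reacher) has rho→echo.
A3 = A2; e.g. delta (Blocker) can still go to zulu. Fixed point.
From omega, successor echo is in the attractor (rank 1); the other successor zulu is not.

echo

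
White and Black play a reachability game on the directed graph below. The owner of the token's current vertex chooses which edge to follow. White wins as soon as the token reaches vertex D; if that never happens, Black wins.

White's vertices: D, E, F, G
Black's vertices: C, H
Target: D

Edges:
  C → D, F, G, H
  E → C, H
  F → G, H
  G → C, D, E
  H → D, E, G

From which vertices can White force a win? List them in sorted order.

A0 = {D}
A1: add {G} — G (White) has G→D.
A2: add {F} — F (White) has F→G.
A3 = A2; e.g. C (Black) can still go to H. Fixed point.
White's winning region = {D, F, G}.

D, F, G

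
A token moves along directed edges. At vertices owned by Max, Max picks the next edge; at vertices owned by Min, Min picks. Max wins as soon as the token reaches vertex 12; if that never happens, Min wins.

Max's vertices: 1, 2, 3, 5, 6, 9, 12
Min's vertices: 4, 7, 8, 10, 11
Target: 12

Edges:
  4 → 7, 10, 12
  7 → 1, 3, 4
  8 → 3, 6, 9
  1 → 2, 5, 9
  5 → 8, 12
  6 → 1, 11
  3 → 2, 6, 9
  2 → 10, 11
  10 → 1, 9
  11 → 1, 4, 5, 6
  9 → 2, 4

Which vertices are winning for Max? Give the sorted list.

1, 3, 5, 6, 12

A0 = {12}
A1: add {5} — 5 (Max) has 5→12.
A2: add {1} — 1 (Max) has 1→5.
A3: add {6} — 6 (Max) has 6→1.
A4: add {3} — 3 (Max) has 3→6.
A5 = A4; e.g. 2 (Max) has no edge into A4. Fixed point.
Max's winning region = {1, 3, 5, 6, 12}.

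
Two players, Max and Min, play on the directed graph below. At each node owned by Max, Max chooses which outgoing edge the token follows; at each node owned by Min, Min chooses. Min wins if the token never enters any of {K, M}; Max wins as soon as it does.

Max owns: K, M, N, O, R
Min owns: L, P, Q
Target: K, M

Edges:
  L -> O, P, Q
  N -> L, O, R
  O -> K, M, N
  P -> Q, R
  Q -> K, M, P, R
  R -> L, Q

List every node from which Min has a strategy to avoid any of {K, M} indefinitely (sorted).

A0 = {K, M}
A1: add {O} — O (Max) has O→K.
A2: add {N} — N (Max) has N→O.
A3 = A2; e.g. L (Min) can still go to P. Fixed point.
Max's attractor = {K, M, N, O}; Min avoids the target exactly from the complement.

L, P, Q, R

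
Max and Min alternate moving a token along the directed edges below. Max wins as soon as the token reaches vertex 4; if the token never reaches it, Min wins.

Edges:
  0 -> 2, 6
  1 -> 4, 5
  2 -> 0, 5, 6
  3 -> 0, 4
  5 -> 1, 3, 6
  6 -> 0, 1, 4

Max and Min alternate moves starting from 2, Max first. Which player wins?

Max

Track states (vertex, player-to-move).
A0 = {(4,Max), (4,Min)}
A1: add {(1,Max), (3,Max), (6,Max)}.
A2: add {(5,Min)}.
A3: add {(2,Max)}.
(2,Max) ∈ A3 ⇒ Max forces the target.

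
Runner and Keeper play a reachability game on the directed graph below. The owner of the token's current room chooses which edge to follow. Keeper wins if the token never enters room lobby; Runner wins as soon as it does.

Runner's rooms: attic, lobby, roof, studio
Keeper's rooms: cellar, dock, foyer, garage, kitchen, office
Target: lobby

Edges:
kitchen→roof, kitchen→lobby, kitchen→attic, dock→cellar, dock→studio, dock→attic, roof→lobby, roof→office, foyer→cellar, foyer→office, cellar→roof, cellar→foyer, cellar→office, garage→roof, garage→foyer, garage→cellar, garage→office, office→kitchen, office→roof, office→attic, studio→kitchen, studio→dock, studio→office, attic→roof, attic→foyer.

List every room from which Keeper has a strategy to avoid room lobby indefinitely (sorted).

A0 = {lobby}
A1: add {roof} — roof (Runner) has roof→lobby.
A2: add {attic} — attic (Runner) has attic→roof.
A3: add {kitchen} — kitchen (Keeper): all of {roof, lobby, attic} already in.
A4: add {office, studio} — office (Keeper): all of {kitchen, roof, attic} already in; studio (Runner) has studio→kitchen.
A5 = A4; e.g. dock (Keeper) can still go to cellar. Fixed point.
Runner's attractor = {attic, kitchen, lobby, office, roof, studio}; Keeper avoids the target exactly from the complement.

cellar, dock, foyer, garage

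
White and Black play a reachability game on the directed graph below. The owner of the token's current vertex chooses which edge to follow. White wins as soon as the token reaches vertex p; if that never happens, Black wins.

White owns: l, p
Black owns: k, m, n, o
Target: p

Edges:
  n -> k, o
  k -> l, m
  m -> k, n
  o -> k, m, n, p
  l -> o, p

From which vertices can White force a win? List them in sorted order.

l, p

A0 = {p}
A1: add {l} — l (White) has l→p.
A2 = A1; e.g. k (Black) can still go to m. Fixed point.
White's winning region = {l, p}.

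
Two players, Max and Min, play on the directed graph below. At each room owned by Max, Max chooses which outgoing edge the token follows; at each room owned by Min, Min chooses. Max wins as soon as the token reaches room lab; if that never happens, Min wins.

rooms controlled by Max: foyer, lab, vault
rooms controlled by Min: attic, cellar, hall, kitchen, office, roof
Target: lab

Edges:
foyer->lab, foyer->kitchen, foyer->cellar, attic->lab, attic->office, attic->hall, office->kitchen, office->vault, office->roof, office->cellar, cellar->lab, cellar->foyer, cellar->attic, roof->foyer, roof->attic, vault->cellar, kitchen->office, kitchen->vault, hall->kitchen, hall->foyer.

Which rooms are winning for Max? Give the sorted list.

A0 = {lab}
A1: add {foyer} — foyer (Max) has foyer→lab.
A2 = A1; e.g. kitchen (Min) can still go to office. Fixed point.
Max's winning region = {foyer, lab}.

foyer, lab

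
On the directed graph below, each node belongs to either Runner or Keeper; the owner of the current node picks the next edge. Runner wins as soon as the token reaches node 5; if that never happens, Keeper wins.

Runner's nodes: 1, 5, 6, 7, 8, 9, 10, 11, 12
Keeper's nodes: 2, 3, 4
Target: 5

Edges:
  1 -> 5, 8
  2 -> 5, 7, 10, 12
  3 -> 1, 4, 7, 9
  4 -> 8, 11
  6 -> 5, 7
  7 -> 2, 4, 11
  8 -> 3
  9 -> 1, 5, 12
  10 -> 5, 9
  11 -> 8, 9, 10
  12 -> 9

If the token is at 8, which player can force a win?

A0 = {5}
A1: add {1, 6, 9, 10} — 1 (Runner) has 1→5; 6 (Runner) has 6→5; 9 (Runner) has 9→5; 10 (Runner) has 10→5.
A2: add {11, 12} — 11 (Runner) has 11→9; 12 (Runner) has 12→9.
A3: add {7} — 7 (Runner) has 7→11.
A4: add {2} — 2 (Keeper): all of {5, 7, 10, 12} already in.
A5 = A4; e.g. 3 (Keeper) can still go to 4. Fixed point.
8 never enters the attractor, so Keeper can avoid the target forever.

Keeper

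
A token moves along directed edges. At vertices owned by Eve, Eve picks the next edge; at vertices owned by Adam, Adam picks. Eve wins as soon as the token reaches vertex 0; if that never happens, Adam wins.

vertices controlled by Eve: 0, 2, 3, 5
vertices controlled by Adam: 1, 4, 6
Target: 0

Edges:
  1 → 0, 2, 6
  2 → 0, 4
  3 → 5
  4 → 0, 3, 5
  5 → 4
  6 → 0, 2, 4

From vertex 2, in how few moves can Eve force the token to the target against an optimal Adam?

A0 = {0}
A1: add {2} — 2 (Eve) has 2→0.
A2 = A1; e.g. 1 (Adam) can still go to 6. Fixed point.
2 enters the attractor at level 1, so Eve can force the target in 1 move from there.

1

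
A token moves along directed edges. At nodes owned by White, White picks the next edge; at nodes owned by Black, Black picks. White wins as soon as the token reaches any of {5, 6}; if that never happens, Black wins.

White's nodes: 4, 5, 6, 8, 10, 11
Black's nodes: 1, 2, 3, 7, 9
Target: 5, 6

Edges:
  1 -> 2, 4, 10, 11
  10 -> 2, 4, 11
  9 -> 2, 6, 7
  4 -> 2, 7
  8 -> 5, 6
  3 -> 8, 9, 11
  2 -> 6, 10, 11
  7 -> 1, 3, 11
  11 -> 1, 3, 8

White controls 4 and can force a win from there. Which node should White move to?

2

A0 = {5, 6}
A1: add {8} — 8 (White) has 8→5.
A2: add {11} — 11 (White) has 11→8.
A3: add {10} — 10 (White) has 10→11.
A4: add {2} — 2 (Black): all of {6, 10, 11} already in.
A5: add {4} — 4 (White) has 4→2.
A6: add {1} — 1 (Black): all of {2, 4, 10, 11} already in.
A7 = A6; e.g. 3 (Black) can still go to 9. Fixed point.
From 4, successor 2 is in the attractor (rank 4); the other successor 7 is not.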